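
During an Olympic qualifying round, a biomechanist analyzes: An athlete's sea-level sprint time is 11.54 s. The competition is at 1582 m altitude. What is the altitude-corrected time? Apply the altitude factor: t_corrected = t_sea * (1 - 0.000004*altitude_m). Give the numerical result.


Correction factor = 1 - 0.000004 * 1582 = 0.993672
t_corrected = t_sea * factor = 11.54 * 0.993672
t_corrected = 11.467 s

11.467 s


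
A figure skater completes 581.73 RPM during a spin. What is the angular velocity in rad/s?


omega = RPM * 2 * pi / 60
omega = 581.73 * 2 * 3.14159 / 60
omega = 3655.1174 / 60 = 60.9186 rad/s

60.9186 rad/s


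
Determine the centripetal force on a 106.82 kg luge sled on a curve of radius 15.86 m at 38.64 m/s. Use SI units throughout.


Fc = m * v^2 / r
v^2 = 38.64^2 = 1493.0496
Fc = 106.82 * 1493.0496 / 15.86
Fc = 159487.5583 / 15.86 = 10055.9621 N

10055.9621 N


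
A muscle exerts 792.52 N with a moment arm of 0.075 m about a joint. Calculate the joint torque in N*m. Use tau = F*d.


tau = F * d
tau = 792.52 * 0.075
tau = 59.439 N*m

59.439 N*m


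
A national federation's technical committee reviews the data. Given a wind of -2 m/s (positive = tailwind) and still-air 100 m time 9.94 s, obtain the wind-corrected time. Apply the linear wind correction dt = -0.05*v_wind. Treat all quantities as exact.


dt = -0.05 * v_wind = -0.05 * -2 = 0.1 s
t_corrected = t_still + dt = 9.94 + (0.1)
t_corrected = 10.04 s

10.04 s


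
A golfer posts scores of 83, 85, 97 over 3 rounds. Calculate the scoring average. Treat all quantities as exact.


Average = sum / n
Sum = 265
Average = 265 / 3 = 88.3333

88.3333


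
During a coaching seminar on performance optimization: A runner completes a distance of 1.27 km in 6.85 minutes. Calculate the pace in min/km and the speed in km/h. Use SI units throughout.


Pace = time / distance = 6.85 min / 1.27 km = 5.3937 min/km
Speed = distance / time_in_hours = 1.27 / 0.1142 hr
Speed = 11.1241 km/h

5.3937 min/km, 11.1241 km/h


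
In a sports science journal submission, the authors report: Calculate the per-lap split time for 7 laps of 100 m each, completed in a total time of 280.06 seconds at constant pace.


Split time = total_time / n_laps = 280.06 / 7
Split time = 40.0086 s per lap

40.0086 s


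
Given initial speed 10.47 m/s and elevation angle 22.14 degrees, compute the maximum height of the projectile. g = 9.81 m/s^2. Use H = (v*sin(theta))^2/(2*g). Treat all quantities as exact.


H = (v*sin(theta))^2 / (2*g)
vy = v*sin(theta) = 10.47 * sin(22.14 deg) = 3.9458 m/s
H = vy^2 / (2*g) = 15.5696 / (2*9.81)
H = 15.5696 / 19.62 = 0.7936 m

0.7936 m


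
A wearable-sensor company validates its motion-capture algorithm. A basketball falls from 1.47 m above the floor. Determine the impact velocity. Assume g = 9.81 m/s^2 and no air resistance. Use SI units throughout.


v = sqrt(2 * g * h)
v = sqrt(2 * 9.81 * 1.47)
v = sqrt(28.8414) = 5.3704 m/s

5.3704 m/s


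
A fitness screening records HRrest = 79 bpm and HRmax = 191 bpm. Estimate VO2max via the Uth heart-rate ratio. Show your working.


VO2max = 15.3 * HRmax / HRrest
VO2max = 15.3 * 191 / 79
VO2max = 2922.3 / 79 = 36.9911 mL/kg/min

36.9911 mL/kg/min


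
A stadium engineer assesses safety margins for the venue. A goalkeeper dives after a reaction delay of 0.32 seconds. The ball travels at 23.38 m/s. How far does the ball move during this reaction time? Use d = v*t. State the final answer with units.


d = v * t
d = 23.38 * 0.32
d = 7.4816 m

7.4816 m


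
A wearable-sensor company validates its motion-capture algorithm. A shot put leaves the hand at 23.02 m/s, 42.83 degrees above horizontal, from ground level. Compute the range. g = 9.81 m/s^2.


R = v^2 * sin(2*theta) / g
Convert angle to radians: theta = 42.83 deg = 0.7475 rad
sin(2*theta) = sin(1.495) = 0.9971
R = 23.02^2 * 0.9971 / 9.81
R = 529.9204 * 0.9971 / 9.81 = 53.8635 m

53.8635 m


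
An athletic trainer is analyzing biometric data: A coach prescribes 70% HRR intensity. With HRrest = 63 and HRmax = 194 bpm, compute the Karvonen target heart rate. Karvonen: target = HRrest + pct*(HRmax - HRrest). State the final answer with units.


Target = HRrest + pct*(HRmax - HRrest)
Heart rate reserve = HRmax - HRrest = 194 - 63 = 131 bpm
Fraction = 70% = 0.7
Target = 63 + 0.7 * 131
Target = 63 + 91.7 = 154.7 bpm

154.7 bpm


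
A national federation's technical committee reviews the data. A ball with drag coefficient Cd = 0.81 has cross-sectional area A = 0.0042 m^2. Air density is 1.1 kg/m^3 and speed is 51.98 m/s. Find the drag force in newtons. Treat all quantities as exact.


Fd = 0.5 * Cd * rho * A * v^2
Fd = 0.5 * 0.81 * 1.1 * 0.0042 * 51.98^2
v^2 = 2701.9204
Fd = 0.5 * 0.81 * 1.1 * 0.0042 * 2701.9204 = 5.0556 N

5.0556 N


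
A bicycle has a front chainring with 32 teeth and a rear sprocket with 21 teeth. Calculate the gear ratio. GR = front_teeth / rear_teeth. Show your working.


GR = front_teeth / rear_teeth
GR = 32 / 21
GR = 1.5238

1.5238


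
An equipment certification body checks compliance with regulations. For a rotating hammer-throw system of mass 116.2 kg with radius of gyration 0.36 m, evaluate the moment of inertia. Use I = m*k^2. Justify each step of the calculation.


I = m * k^2
I = 116.2 * 0.36^2
I = 116.2 * 0.1296 = 15.0595 kg*m^2

15.0595 kg*m^2


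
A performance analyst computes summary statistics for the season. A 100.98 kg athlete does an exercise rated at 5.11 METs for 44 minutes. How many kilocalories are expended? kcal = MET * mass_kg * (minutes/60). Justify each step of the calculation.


kcal = MET * mass * time_hr
Convert time: 44 min = 0.7333 hr
kcal = 5.11 * 100.98 * 0.7333
kcal = 378.4057 kcal

378.4057 kcal


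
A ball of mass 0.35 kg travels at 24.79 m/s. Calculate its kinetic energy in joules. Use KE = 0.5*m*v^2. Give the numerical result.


KE = 0.5 * m * v^2
KE = 0.5 * 0.35 * 24.79^2
KE = 0.5 * 0.35 * 614.5441 = 107.5452 J

107.5452 J


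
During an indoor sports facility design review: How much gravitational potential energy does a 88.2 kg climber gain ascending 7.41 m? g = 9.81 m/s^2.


PE = m * g * h
PE = 88.2 * 9.81 * 7.41
PE = 865.242 * 7.41 = 6411.4432 J

6411.4432 J


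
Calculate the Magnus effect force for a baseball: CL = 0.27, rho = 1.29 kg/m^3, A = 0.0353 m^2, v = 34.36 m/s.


FM = 0.5 * CL * rho * A * v^2
FM = 0.5 * 0.27 * 1.29 * 0.0353 * 34.36^2
v^2 = 1180.6096
FM = 0.5 * 0.27 * 1.29 * 0.0353 * 1180.6096 = 7.2578 N

7.2578 N


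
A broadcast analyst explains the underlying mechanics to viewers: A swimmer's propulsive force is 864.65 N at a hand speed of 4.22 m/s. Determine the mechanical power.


P = F * v
P = 864.65 * 4.22
P = 3648.823 W

3648.823 W


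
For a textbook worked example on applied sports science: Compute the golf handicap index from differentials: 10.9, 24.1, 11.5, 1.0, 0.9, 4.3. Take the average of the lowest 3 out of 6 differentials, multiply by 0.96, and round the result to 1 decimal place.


All differentials: 10.9, 24.1, 11.5, 1.0, 0.9, 4.3
Sorted: 0.9, 1.0, 4.3, 10.9, 11.5, 24.1
Best 3: 0.9, 1.0, 4.3
Average of best = 6.2 / 3 = 2.0667
Raw index = 2.0667 * 0.96 = 1.984
Handicap index = round(1.984, 1) = 2.0

2.0


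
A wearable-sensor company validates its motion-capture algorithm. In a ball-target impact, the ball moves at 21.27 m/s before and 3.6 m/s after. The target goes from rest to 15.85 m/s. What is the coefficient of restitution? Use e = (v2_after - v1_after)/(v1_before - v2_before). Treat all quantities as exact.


e = (v2_after - v1_after) / (v1_before - v2_before)
Numerator = 15.85 - 3.6 = 12.25
Denominator = 21.27 - 0 = 21.27
e = 12.25 / 21.27 = 0.5759

0.5759


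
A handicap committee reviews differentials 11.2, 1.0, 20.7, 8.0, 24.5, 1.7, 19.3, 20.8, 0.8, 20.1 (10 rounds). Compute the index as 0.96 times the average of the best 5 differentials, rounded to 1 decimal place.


All differentials: 11.2, 1.0, 20.7, 8.0, 24.5, 1.7, 19.3, 20.8, 0.8, 20.1
Sorted: 0.8, 1.0, 1.7, 8.0, 11.2, 19.3, 20.1, 20.7, 20.8, 24.5
Best 5: 0.8, 1.0, 1.7, 8.0, 11.2
Average of best = 22.7 / 5 = 4.54
Raw index = 4.54 * 0.96 = 4.3584
Handicap index = round(4.3584, 1) = 4.4

4.4


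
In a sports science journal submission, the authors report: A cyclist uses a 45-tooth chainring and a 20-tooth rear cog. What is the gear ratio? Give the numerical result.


GR = front_teeth / rear_teeth
GR = 45 / 20
GR = 2.25

2.25


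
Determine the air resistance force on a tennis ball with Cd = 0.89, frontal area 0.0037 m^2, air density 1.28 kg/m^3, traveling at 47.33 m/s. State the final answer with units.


Fd = 0.5 * Cd * rho * A * v^2
Fd = 0.5 * 0.89 * 1.28 * 0.0037 * 47.33^2
v^2 = 2240.1289
Fd = 0.5 * 0.89 * 1.28 * 0.0037 * 2240.1289 = 4.7211 N

4.7211 N


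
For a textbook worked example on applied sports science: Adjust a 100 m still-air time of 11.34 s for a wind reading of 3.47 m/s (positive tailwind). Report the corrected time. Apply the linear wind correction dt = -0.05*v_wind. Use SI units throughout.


dt = -0.05 * v_wind = -0.05 * 3.47 = -0.1735 s
t_corrected = t_still + dt = 11.34 + (-0.1735)
t_corrected = 11.1665 s

11.1665 s


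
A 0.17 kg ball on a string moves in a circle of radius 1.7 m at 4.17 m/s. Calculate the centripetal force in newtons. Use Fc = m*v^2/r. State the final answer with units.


Fc = m * v^2 / r
v^2 = 4.17^2 = 17.3889
Fc = 0.17 * 17.3889 / 1.7
Fc = 2.9561 / 1.7 = 1.7389 N

1.7389 N


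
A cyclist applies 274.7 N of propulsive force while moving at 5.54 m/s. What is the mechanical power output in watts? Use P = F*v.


P = F * v
P = 274.7 * 5.54
P = 1521.838 W

1521.838 W


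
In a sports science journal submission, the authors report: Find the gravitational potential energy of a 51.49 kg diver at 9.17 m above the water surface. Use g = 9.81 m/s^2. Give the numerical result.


PE = m * g * h
PE = 51.49 * 9.81 * 9.17
PE = 505.1169 * 9.17 = 4631.922 J

4631.922 J


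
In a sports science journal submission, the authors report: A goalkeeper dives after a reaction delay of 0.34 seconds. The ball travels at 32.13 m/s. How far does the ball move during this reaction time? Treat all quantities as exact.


d = v * t
d = 32.13 * 0.34
d = 10.9242 m

10.9242 m


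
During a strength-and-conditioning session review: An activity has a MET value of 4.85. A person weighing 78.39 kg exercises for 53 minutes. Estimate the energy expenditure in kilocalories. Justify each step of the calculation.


kcal = MET * mass * time_hr
Convert time: 53 min = 0.8833 hr
kcal = 4.85 * 78.39 * 0.8833
kcal = 335.8358 kcal

335.8358 kcal


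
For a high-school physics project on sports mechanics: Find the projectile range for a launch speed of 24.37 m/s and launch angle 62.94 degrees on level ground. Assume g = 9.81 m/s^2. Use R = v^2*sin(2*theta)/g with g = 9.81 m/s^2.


R = v^2 * sin(2*theta) / g
Convert angle to radians: theta = 62.94 deg = 1.0985 rad
sin(2*theta) = sin(2.197) = 0.8102
R = 24.37^2 * 0.8102 / 9.81
R = 593.8969 * 0.8102 / 9.81 = 49.0523 m

49.0523 m


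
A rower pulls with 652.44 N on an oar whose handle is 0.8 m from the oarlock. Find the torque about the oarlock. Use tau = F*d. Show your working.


tau = F * d
tau = 652.44 * 0.8
tau = 521.952 N*m

521.952 N*m


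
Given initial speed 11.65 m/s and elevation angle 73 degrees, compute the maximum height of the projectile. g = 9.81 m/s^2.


H = (v*sin(theta))^2 / (2*g)
vy = v*sin(theta) = 11.65 * sin(73 deg) = 11.141 m/s
H = vy^2 / (2*g) = 124.1208 / (2*9.81)
H = 124.1208 / 19.62 = 6.3262 m

6.3262 m


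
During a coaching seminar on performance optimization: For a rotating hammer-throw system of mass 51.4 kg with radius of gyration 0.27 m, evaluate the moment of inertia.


I = m * k^2
I = 51.4 * 0.27^2
I = 51.4 * 0.0729 = 3.7471 kg*m^2

3.7471 kg*m^2


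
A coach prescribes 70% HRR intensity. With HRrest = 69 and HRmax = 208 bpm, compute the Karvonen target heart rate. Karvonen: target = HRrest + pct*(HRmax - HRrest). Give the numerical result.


Target = HRrest + pct*(HRmax - HRrest)
Heart rate reserve = HRmax - HRrest = 208 - 69 = 139 bpm
Fraction = 70% = 0.7
Target = 69 + 0.7 * 139
Target = 69 + 97.3 = 166.3 bpm

166.3 bpm


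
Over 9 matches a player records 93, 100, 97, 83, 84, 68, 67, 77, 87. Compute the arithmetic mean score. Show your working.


Average = sum / n
Sum = 756
Average = 756 / 9 = 84

84


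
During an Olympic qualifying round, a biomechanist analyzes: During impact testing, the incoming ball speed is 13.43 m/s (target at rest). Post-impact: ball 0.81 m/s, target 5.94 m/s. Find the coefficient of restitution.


e = (v2_after - v1_after) / (v1_before - v2_before)
Numerator = 5.94 - 0.81 = 5.13
Denominator = 13.43 - 0 = 13.43
e = 5.13 / 13.43 = 0.382

0.382


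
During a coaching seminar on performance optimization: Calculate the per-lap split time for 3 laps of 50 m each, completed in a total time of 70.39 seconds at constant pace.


Split time = total_time / n_laps = 70.39 / 3
Split time = 23.4633 s per lap

23.4633 s


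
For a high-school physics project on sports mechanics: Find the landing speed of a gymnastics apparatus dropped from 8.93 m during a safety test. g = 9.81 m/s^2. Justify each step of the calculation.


v = sqrt(2 * g * h)
v = sqrt(2 * 9.81 * 8.93)
v = sqrt(175.2066) = 13.2366 m/s

13.2366 m/s


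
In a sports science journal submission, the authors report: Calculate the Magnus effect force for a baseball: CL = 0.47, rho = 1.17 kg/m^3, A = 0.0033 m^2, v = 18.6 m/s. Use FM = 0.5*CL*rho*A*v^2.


FM = 0.5 * CL * rho * A * v^2
FM = 0.5 * 0.47 * 1.17 * 0.0033 * 18.6^2
v^2 = 345.96
FM = 0.5 * 0.47 * 1.17 * 0.0033 * 345.96 = 0.3139 N

0.3139 N


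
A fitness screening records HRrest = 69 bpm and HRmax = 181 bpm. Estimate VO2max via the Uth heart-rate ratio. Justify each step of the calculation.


VO2max = 15.3 * HRmax / HRrest
VO2max = 15.3 * 181 / 69
VO2max = 2769.3 / 69 = 40.1348 mL/kg/min

40.1348 mL/kg/min


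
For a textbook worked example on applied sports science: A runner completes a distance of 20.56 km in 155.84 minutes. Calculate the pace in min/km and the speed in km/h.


Pace = time / distance = 155.84 min / 20.56 km = 7.5798 min/km
Speed = distance / time_in_hours = 20.56 / 2.5973 hr
Speed = 7.9158 km/h

7.5798 min/km, 7.9158 km/h


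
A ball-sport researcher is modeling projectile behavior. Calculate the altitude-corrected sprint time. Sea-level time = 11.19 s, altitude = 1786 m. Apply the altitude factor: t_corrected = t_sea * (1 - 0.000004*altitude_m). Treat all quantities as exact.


Correction factor = 1 - 0.000004 * 1786 = 0.992856
t_corrected = t_sea * factor = 11.19 * 0.992856
t_corrected = 11.1101 s

11.1101 s


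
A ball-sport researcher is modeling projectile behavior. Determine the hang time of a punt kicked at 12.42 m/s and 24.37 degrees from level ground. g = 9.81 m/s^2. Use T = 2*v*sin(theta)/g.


T = 2*v*sin(theta)/g
sin(theta) = sin(24.37 deg) = 0.4126
T = 2*12.42*0.4126 / 9.81
T = 10.2497 / 9.81 = 1.0448 s

1.0448 s


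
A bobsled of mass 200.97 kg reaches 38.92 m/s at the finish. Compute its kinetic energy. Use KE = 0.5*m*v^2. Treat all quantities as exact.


KE = 0.5 * m * v^2
KE = 0.5 * 200.97 * 38.92^2
KE = 0.5 * 200.97 * 1514.7664 = 152211.3017 J

152211.3017 J


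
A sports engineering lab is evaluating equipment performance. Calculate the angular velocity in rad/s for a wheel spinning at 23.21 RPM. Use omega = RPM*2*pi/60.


omega = RPM * 2 * pi / 60
omega = 23.21 * 2 * 3.14159 / 60
omega = 145.8327 / 60 = 2.4305 rad/s

2.4305 rad/s


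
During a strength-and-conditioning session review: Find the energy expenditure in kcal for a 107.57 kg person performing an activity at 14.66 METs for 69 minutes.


kcal = MET * mass * time_hr
Convert time: 69 min = 1.15 hr
kcal = 14.66 * 107.57 * 1.15
kcal = 1813.5226 kcal

1813.5226 kcal


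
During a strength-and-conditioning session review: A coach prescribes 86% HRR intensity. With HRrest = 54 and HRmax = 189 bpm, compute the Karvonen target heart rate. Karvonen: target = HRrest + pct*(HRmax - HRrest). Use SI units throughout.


Target = HRrest + pct*(HRmax - HRrest)
Heart rate reserve = HRmax - HRrest = 189 - 54 = 135 bpm
Fraction = 86% = 0.86
Target = 54 + 0.86 * 135
Target = 54 + 116.1 = 170.1 bpm

170.1 bpm


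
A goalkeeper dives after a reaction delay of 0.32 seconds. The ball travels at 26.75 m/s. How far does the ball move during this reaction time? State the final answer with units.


d = v * t
d = 26.75 * 0.32
d = 8.56 m

8.56 m


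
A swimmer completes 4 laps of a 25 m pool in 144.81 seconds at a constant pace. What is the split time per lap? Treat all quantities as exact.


Split time = total_time / n_laps = 144.81 / 4
Split time = 36.2025 s per lap

36.2025 s


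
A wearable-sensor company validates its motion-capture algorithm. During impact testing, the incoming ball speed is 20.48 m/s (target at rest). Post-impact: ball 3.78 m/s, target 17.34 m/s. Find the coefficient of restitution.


e = (v2_after - v1_after) / (v1_before - v2_before)
Numerator = 17.34 - 3.78 = 13.56
Denominator = 20.48 - 0 = 20.48
e = 13.56 / 20.48 = 0.6621

0.6621


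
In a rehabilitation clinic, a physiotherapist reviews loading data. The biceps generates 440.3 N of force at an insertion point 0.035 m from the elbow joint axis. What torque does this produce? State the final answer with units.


tau = F * d
tau = 440.3 * 0.035
tau = 15.4105 N*m

15.4105 N*m


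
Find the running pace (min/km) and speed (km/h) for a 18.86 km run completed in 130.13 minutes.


Pace = time / distance = 130.13 min / 18.86 km = 6.8998 min/km
Speed = distance / time_in_hours = 18.86 / 2.1688 hr
Speed = 8.6959 km/h

6.8998 min/km, 8.6959 km/h


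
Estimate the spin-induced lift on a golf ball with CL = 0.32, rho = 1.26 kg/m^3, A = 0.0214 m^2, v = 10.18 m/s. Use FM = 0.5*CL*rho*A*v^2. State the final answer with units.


FM = 0.5 * CL * rho * A * v^2
FM = 0.5 * 0.32 * 1.26 * 0.0214 * 10.18^2
v^2 = 103.6324
FM = 0.5 * 0.32 * 1.26 * 0.0214 * 103.6324 = 0.4471 N

0.4471 N


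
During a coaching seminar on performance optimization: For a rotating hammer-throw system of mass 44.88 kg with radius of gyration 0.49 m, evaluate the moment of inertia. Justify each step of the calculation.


I = m * k^2
I = 44.88 * 0.49^2
I = 44.88 * 0.2401 = 10.7757 kg*m^2

10.7757 kg*m^2


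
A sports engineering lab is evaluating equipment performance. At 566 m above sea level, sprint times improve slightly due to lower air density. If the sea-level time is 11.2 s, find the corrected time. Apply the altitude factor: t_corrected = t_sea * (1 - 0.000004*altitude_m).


Correction factor = 1 - 0.000004 * 566 = 0.997736
t_corrected = t_sea * factor = 11.2 * 0.997736
t_corrected = 11.1746 s

11.1746 s


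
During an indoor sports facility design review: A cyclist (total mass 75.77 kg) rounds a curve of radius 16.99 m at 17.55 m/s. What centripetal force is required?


Fc = m * v^2 / r
v^2 = 17.55^2 = 308.0025
Fc = 75.77 * 308.0025 / 16.99
Fc = 23337.3494 / 16.99 = 1373.5933 N

1373.5933 N


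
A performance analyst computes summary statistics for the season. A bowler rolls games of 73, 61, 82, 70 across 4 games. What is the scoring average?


Average = sum / n
Sum = 286
Average = 286 / 4 = 71.5

71.5


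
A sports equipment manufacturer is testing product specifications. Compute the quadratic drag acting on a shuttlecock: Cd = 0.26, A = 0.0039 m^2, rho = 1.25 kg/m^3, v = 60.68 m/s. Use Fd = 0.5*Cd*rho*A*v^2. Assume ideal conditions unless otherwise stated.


Fd = 0.5 * Cd * rho * A * v^2
Fd = 0.5 * 0.26 * 1.25 * 0.0039 * 60.68^2
v^2 = 3682.0624
Fd = 0.5 * 0.26 * 1.25 * 0.0039 * 3682.0624 = 2.3335 N

2.3335 N


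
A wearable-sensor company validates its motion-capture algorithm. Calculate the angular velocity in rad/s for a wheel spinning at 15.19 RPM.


omega = RPM * 2 * pi / 60
omega = 15.19 * 2 * 3.14159 / 60
omega = 95.4416 / 60 = 1.5907 rad/s

1.5907 rad/s


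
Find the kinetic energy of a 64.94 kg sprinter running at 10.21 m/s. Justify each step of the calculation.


KE = 0.5 * m * v^2
KE = 0.5 * 64.94 * 10.21^2
KE = 0.5 * 64.94 * 104.2441 = 3384.8059 J

3384.8059 J


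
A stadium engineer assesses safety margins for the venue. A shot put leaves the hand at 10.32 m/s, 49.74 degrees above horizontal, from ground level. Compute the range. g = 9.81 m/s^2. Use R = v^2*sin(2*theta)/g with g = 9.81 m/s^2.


R = v^2 * sin(2*theta) / g
Convert angle to radians: theta = 49.74 deg = 0.8681 rad
sin(2*theta) = sin(1.7363) = 0.9863
R = 10.32^2 * 0.9863 / 9.81
R = 106.5024 * 0.9863 / 9.81 = 10.7082 m

10.7082 m


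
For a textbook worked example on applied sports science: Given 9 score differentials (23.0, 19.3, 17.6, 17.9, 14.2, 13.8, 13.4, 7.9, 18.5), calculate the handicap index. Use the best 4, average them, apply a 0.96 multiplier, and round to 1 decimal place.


All differentials: 23.0, 19.3, 17.6, 17.9, 14.2, 13.8, 13.4, 7.9, 18.5
Sorted: 7.9, 13.4, 13.8, 14.2, 17.6, 17.9, 18.5, 19.3, 23.0
Best 4: 7.9, 13.4, 13.8, 14.2
Average of best = 49.3 / 4 = 12.325
Raw index = 12.325 * 0.96 = 11.832
Handicap index = round(11.832, 1) = 11.8

11.8


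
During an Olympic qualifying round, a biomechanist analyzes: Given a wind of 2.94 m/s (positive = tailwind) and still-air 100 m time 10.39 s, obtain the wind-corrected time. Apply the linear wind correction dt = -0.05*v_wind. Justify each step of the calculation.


dt = -0.05 * v_wind = -0.05 * 2.94 = -0.147 s
t_corrected = t_still + dt = 10.39 + (-0.147)
t_corrected = 10.243 s

10.243 s


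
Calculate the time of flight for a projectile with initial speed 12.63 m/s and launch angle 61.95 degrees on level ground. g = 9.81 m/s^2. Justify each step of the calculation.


T = 2*v*sin(theta)/g
sin(theta) = sin(61.95 deg) = 0.8825
T = 2*12.63*0.8825 / 9.81
T = 22.2929 / 9.81 = 2.2725 s

2.2725 s


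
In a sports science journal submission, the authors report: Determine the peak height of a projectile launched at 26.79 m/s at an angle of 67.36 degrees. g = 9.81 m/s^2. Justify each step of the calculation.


H = (v*sin(theta))^2 / (2*g)
vy = v*sin(theta) = 26.79 * sin(67.36 deg) = 24.7256 m/s
H = vy^2 / (2*g) = 611.3557 / (2*9.81)
H = 611.3557 / 19.62 = 31.1598 m

31.1598 m


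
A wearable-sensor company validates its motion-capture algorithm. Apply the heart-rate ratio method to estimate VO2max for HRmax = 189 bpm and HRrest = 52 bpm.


VO2max = 15.3 * HRmax / HRrest
VO2max = 15.3 * 189 / 52
VO2max = 2891.7 / 52 = 55.6096 mL/kg/min

55.6096 mL/kg/min


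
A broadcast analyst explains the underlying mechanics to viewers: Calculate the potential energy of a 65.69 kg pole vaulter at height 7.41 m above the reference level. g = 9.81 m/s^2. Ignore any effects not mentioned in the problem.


PE = m * g * h
PE = 65.69 * 9.81 * 7.41
PE = 644.4189 * 7.41 = 4775.144 J

4775.144 J


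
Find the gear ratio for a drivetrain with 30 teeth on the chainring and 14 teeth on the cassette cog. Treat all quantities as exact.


GR = front_teeth / rear_teeth
GR = 30 / 14
GR = 2.1429

2.1429


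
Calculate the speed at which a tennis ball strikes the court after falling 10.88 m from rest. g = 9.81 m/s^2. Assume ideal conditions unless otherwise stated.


v = sqrt(2 * g * h)
v = sqrt(2 * 9.81 * 10.88)
v = sqrt(213.4656) = 14.6105 m/s

14.6105 m/s


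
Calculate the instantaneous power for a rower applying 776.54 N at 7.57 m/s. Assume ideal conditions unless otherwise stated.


P = F * v
P = 776.54 * 7.57
P = 5878.4078 W

5878.4078 W


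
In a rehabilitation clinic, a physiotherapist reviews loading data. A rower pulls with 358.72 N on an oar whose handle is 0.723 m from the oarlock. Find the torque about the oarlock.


tau = F * d
tau = 358.72 * 0.723
tau = 259.3546 N*m

259.3546 N*m


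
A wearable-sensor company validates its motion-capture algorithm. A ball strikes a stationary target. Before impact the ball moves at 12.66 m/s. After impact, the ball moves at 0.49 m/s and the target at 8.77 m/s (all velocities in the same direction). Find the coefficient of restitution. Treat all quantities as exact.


e = (v2_after - v1_after) / (v1_before - v2_before)
Numerator = 8.77 - 0.49 = 8.28
Denominator = 12.66 - 0 = 12.66
e = 8.28 / 12.66 = 0.654

0.654


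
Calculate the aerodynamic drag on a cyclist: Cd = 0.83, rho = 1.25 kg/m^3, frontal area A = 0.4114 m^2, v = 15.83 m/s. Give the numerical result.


Fd = 0.5 * Cd * rho * A * v^2
Fd = 0.5 * 0.83 * 1.25 * 0.4114 * 15.83^2
v^2 = 250.5889
Fd = 0.5 * 0.83 * 1.25 * 0.4114 * 250.5889 = 53.4791 N

53.4791 N


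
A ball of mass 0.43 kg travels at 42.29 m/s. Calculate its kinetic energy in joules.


KE = 0.5 * m * v^2
KE = 0.5 * 0.43 * 42.29^2
KE = 0.5 * 0.43 * 1788.4441 = 384.5155 J

384.5155 J


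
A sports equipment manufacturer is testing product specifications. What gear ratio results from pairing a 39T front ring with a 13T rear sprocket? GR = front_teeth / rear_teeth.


GR = front_teeth / rear_teeth
GR = 39 / 13
GR = 3

3


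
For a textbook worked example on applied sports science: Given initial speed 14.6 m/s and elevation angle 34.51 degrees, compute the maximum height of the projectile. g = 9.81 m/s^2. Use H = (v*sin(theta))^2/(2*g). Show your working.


H = (v*sin(theta))^2 / (2*g)
vy = v*sin(theta) = 14.6 * sin(34.51 deg) = 8.2716 m/s
H = vy^2 / (2*g) = 68.4199 / (2*9.81)
H = 68.4199 / 19.62 = 3.4873 m

3.4873 m


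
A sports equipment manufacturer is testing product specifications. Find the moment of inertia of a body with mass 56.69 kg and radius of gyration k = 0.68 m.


I = m * k^2
I = 56.69 * 0.68^2
I = 56.69 * 0.4624 = 26.2135 kg*m^2

26.2135 kg*m^2


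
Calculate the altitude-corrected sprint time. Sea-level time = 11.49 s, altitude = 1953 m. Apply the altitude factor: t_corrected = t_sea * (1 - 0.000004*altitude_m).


Correction factor = 1 - 0.000004 * 1953 = 0.992188
t_corrected = t_sea * factor = 11.49 * 0.992188
t_corrected = 11.4002 s

11.4002 s


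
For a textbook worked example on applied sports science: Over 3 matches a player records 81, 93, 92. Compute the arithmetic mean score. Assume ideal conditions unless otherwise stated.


Average = sum / n
Sum = 266
Average = 266 / 3 = 88.6667

88.6667


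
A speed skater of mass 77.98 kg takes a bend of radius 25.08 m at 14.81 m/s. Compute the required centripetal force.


Fc = m * v^2 / r
v^2 = 14.81^2 = 219.3361
Fc = 77.98 * 219.3361 / 25.08
Fc = 17103.8291 / 25.08 = 681.9709 N

681.9709 N


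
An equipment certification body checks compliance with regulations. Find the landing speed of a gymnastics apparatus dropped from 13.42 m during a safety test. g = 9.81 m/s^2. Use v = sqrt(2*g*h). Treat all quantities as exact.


v = sqrt(2 * g * h)
v = sqrt(2 * 9.81 * 13.42)
v = sqrt(263.3004) = 16.2265 m/s

16.2265 m/s


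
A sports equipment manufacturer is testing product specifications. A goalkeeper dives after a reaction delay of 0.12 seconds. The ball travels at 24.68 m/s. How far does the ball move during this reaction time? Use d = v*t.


d = v * t
d = 24.68 * 0.12
d = 2.9616 m

2.9616 m


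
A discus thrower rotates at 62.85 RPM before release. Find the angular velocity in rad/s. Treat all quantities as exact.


omega = RPM * 2 * pi / 60
omega = 62.85 * 2 * 3.14159 / 60
omega = 394.8982 / 60 = 6.5816 rad/s

6.5816 rad/s


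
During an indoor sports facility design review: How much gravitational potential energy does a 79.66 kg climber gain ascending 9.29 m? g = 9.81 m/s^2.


PE = m * g * h
PE = 79.66 * 9.81 * 9.29
PE = 781.4646 * 9.29 = 7259.8061 J

7259.8061 J


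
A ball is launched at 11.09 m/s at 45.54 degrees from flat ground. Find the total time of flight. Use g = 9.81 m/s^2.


T = 2*v*sin(theta)/g
sin(theta) = sin(45.54 deg) = 0.7137
T = 2*11.09*0.7137 / 9.81
T = 15.8307 / 9.81 = 1.6137 s

1.6137 s


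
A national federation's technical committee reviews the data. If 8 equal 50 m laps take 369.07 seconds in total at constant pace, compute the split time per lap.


Split time = total_time / n_laps = 369.07 / 8
Split time = 46.1337 s per lap

46.1337 s


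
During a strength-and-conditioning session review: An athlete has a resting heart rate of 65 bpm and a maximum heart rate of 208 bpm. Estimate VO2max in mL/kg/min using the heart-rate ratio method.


VO2max = 15.3 * HRmax / HRrest
VO2max = 15.3 * 208 / 65
VO2max = 3182.4 / 65 = 48.96 mL/kg/min

48.96 mL/kg/min


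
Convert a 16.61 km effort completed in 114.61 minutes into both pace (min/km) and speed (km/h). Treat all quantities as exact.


Pace = time / distance = 114.61 min / 16.61 km = 6.9001 min/km
Speed = distance / time_in_hours = 16.61 / 1.9102 hr
Speed = 8.6956 km/h

6.9001 min/km, 8.6956 km/h


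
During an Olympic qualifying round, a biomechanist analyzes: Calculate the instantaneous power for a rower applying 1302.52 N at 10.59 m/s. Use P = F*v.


P = F * v
P = 1302.52 * 10.59
P = 13793.6868 W

13793.6868 W


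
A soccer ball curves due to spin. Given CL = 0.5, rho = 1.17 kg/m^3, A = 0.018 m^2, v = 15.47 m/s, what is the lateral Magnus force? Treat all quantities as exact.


FM = 0.5 * CL * rho * A * v^2
FM = 0.5 * 0.5 * 1.17 * 0.018 * 15.47^2
v^2 = 239.3209
FM = 0.5 * 0.5 * 1.17 * 0.018 * 239.3209 = 1.26 N

1.26 N


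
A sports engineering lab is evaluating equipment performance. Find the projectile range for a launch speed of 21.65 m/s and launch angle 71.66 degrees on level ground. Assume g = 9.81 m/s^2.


R = v^2 * sin(2*theta) / g
Convert angle to radians: theta = 71.66 deg = 1.2507 rad
sin(2*theta) = sin(2.5014) = 0.5973
R = 21.65^2 * 0.5973 / 9.81
R = 468.7225 * 0.5973 / 9.81 = 28.5412 m

28.5412 m


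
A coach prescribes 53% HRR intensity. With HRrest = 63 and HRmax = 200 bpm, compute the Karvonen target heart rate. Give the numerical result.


Target = HRrest + pct*(HRmax - HRrest)
Heart rate reserve = HRmax - HRrest = 200 - 63 = 137 bpm
Fraction = 53% = 0.53
Target = 63 + 0.53 * 137
Target = 63 + 72.61 = 135.61 bpm

135.61 bpm


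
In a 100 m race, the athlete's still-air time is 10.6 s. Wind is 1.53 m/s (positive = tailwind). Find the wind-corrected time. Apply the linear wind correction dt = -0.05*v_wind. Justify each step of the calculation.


dt = -0.05 * v_wind = -0.05 * 1.53 = -0.0765 s
t_corrected = t_still + dt = 10.6 + (-0.0765)
t_corrected = 10.5235 s

10.5235 s


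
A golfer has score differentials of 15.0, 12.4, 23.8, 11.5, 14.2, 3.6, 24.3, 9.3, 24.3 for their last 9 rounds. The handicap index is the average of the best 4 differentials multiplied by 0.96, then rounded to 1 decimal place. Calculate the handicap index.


All differentials: 15.0, 12.4, 23.8, 11.5, 14.2, 3.6, 24.3, 9.3, 24.3
Sorted: 3.6, 9.3, 11.5, 12.4, 14.2, 15.0, 23.8, 24.3, 24.3
Best 4: 3.6, 9.3, 11.5, 12.4
Average of best = 36.8 / 4 = 9.2
Raw index = 9.2 * 0.96 = 8.832
Handicap index = round(8.832, 1) = 8.8

8.8


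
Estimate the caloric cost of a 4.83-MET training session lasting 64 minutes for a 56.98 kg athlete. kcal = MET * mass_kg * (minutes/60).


kcal = MET * mass * time_hr
Convert time: 64 min = 1.0667 hr
kcal = 4.83 * 56.98 * 1.0667
kcal = 293.561 kcal

293.561 kcal


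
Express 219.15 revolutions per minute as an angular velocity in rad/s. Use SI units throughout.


omega = RPM * 2 * pi / 60
omega = 219.15 * 2 * 3.14159 / 60
omega = 1376.9601 / 60 = 22.9493 rad/s

22.9493 rad/s


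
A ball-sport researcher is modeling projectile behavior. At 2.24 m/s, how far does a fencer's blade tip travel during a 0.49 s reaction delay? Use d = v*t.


d = v * t
d = 2.24 * 0.49
d = 1.0976 m

1.0976 m


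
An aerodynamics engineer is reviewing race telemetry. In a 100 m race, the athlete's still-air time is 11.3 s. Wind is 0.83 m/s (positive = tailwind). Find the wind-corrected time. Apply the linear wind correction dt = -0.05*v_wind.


dt = -0.05 * v_wind = -0.05 * 0.83 = -0.0415 s
t_corrected = t_still + dt = 11.3 + (-0.0415)
t_corrected = 11.2585 s

11.2585 s


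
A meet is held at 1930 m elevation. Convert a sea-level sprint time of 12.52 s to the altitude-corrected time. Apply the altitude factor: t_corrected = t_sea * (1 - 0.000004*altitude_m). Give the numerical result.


Correction factor = 1 - 0.000004 * 1930 = 0.99228
t_corrected = t_sea * factor = 12.52 * 0.99228
t_corrected = 12.4233 s

12.4233 s


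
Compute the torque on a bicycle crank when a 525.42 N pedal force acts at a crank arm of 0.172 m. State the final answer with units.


tau = F * d
tau = 525.42 * 0.172
tau = 90.3722 N*m

90.3722 N*m


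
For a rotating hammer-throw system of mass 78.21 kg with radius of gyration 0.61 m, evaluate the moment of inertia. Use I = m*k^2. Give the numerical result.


I = m * k^2
I = 78.21 * 0.61^2
I = 78.21 * 0.3721 = 29.1019 kg*m^2

29.1019 kg*m^2


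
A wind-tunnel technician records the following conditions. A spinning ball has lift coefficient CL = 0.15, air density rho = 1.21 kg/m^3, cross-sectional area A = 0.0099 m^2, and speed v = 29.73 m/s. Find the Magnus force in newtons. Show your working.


FM = 0.5 * CL * rho * A * v^2
FM = 0.5 * 0.15 * 1.21 * 0.0099 * 29.73^2
v^2 = 883.8729
FM = 0.5 * 0.15 * 1.21 * 0.0099 * 883.8729 = 0.7941 N

0.7941 N


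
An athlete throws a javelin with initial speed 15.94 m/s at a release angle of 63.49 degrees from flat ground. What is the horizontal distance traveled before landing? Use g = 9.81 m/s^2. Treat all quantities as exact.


R = v^2 * sin(2*theta) / g
Convert angle to radians: theta = 63.49 deg = 1.1081 rad
sin(2*theta) = sin(2.2162) = 0.7988
R = 15.94^2 * 0.7988 / 9.81
R = 254.0836 * 0.7988 / 9.81 = 20.6905 m

20.6905 m


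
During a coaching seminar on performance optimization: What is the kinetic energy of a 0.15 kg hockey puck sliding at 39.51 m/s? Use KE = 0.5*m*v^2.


KE = 0.5 * m * v^2
KE = 0.5 * 0.15 * 39.51^2
KE = 0.5 * 0.15 * 1561.0401 = 117.078 J

117.078 J


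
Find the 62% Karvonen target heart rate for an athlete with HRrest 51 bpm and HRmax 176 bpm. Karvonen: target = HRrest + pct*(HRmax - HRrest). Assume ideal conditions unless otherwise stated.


Target = HRrest + pct*(HRmax - HRrest)
Heart rate reserve = HRmax - HRrest = 176 - 51 = 125 bpm
Fraction = 62% = 0.62
Target = 51 + 0.62 * 125
Target = 51 + 77.5 = 128.5 bpm

128.5 bpm


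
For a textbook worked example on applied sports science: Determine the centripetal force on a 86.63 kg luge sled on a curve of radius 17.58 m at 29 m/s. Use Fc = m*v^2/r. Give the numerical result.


Fc = m * v^2 / r
v^2 = 29^2 = 841
Fc = 86.63 * 841 / 17.58
Fc = 72855.83 / 17.58 = 4144.2452 N

4144.2452 N


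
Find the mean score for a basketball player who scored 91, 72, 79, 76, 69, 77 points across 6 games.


Average = sum / n
Sum = 464
Average = 464 / 6 = 77.3333

77.3333


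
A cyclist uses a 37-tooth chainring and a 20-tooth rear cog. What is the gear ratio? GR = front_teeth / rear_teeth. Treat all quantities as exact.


GR = front_teeth / rear_teeth
GR = 37 / 20
GR = 1.85

1.85


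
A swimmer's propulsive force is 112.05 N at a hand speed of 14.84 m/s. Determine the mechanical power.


P = F * v
P = 112.05 * 14.84
P = 1662.822 W

1662.822 W


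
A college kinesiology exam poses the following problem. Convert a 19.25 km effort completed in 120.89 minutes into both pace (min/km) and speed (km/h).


Pace = time / distance = 120.89 min / 19.25 km = 6.28 min/km
Speed = distance / time_in_hours = 19.25 / 2.0148 hr
Speed = 9.5541 km/h

6.28 min/km, 9.5541 km/h


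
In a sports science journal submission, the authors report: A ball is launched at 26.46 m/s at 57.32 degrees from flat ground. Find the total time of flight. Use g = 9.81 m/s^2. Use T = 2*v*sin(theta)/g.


T = 2*v*sin(theta)/g
sin(theta) = sin(57.32 deg) = 0.8417
T = 2*26.46*0.8417 / 9.81
T = 44.5427 / 9.81 = 4.5405 s

4.5405 s


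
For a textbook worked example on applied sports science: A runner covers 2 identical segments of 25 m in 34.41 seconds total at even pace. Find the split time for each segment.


Split time = total_time / n_laps = 34.41 / 2
Split time = 17.205 s per lap

17.205 s


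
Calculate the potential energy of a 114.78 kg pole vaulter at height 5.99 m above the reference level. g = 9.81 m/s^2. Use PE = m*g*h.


PE = m * g * h
PE = 114.78 * 9.81 * 5.99
PE = 1125.9918 * 5.99 = 6744.6909 J

6744.6909 J


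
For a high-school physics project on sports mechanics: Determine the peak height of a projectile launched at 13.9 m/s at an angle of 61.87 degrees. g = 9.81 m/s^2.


H = (v*sin(theta))^2 / (2*g)
vy = v*sin(theta) = 13.9 * sin(61.87 deg) = 12.2581 m/s
H = vy^2 / (2*g) = 150.2618 / (2*9.81)
H = 150.2618 / 19.62 = 7.6586 m

7.6586 m


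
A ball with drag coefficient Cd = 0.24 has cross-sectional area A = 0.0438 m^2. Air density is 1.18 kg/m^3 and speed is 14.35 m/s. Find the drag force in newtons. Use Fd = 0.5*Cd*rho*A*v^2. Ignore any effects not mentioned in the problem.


Fd = 0.5 * Cd * rho * A * v^2
Fd = 0.5 * 0.24 * 1.18 * 0.0438 * 14.35^2
v^2 = 205.9225
Fd = 0.5 * 0.24 * 1.18 * 0.0438 * 205.9225 = 1.2771 N

1.2771 N


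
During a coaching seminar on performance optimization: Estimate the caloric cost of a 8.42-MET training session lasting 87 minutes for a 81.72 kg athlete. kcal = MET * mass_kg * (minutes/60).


kcal = MET * mass * time_hr
Convert time: 87 min = 1.45 hr
kcal = 8.42 * 81.72 * 1.45
kcal = 997.7195 kcal

997.7195 kcal


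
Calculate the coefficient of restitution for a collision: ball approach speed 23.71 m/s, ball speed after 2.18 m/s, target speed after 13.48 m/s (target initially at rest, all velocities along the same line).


e = (v2_after - v1_after) / (v1_before - v2_before)
Numerator = 13.48 - 2.18 = 11.3
Denominator = 23.71 - 0 = 23.71
e = 11.3 / 23.71 = 0.4766

0.4766


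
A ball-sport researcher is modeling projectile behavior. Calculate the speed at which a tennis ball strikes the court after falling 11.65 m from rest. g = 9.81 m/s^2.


v = sqrt(2 * g * h)
v = sqrt(2 * 9.81 * 11.65)
v = sqrt(228.573) = 15.1186 m/s

15.1186 m/s


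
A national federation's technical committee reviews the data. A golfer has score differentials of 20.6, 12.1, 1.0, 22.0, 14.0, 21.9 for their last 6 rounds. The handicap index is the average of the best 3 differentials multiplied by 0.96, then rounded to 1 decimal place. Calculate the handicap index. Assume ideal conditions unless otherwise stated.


All differentials: 20.6, 12.1, 1.0, 22.0, 14.0, 21.9
Sorted: 1.0, 12.1, 14.0, 20.6, 21.9, 22.0
Best 3: 1.0, 12.1, 14.0
Average of best = 27.1 / 3 = 9.0333
Raw index = 9.0333 * 0.96 = 8.672
Handicap index = round(8.672, 1) = 8.7

8.7


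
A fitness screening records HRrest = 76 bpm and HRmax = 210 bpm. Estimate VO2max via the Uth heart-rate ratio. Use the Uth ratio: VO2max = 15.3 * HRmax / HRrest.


VO2max = 15.3 * HRmax / HRrest
VO2max = 15.3 * 210 / 76
VO2max = 3213 / 76 = 42.2763 mL/kg/min

42.2763 mL/kg/min


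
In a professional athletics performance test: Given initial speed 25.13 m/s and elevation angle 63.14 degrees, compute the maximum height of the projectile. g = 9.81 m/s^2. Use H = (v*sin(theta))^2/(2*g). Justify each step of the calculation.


H = (v*sin(theta))^2 / (2*g)
vy = v*sin(theta) = 25.13 * sin(63.14 deg) = 22.4188 m/s
H = vy^2 / (2*g) = 502.6028 / (2*9.81)
H = 502.6028 / 19.62 = 25.6169 m

25.6169 m


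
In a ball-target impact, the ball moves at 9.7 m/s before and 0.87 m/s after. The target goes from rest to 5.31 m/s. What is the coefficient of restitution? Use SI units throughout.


e = (v2_after - v1_after) / (v1_before - v2_before)
Numerator = 5.31 - 0.87 = 4.44
Denominator = 9.7 - 0 = 9.7
e = 4.44 / 9.7 = 0.4577

0.4577
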